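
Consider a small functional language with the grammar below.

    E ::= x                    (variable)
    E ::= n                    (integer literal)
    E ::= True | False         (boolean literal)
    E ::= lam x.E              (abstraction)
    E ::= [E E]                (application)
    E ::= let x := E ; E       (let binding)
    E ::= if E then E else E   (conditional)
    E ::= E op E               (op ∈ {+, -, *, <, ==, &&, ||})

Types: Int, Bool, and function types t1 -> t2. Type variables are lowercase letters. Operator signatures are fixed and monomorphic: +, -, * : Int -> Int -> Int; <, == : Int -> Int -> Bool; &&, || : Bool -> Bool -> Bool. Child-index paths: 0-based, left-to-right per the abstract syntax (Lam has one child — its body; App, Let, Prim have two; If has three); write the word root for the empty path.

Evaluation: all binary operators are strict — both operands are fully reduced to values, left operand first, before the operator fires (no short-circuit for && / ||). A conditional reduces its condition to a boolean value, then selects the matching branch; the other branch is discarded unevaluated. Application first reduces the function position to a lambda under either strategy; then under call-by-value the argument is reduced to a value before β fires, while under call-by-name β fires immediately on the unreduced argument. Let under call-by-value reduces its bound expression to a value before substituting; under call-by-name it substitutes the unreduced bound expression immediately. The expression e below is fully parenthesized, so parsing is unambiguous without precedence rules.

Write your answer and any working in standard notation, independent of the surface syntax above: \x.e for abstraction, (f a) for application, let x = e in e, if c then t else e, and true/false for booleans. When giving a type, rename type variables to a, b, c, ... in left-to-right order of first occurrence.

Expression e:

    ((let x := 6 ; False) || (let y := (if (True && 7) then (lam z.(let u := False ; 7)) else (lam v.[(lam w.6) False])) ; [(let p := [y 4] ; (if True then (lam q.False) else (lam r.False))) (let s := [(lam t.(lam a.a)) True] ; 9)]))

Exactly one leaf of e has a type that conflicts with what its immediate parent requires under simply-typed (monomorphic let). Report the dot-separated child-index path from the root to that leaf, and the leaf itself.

Answer: 1.0.0.1 : 7

Trace:
let x : Int
  unify Bool ~ Bool
  unify Bool ~ Bool
  unify Int ~ Bool
  FAIL: mismatch Int ~ Bool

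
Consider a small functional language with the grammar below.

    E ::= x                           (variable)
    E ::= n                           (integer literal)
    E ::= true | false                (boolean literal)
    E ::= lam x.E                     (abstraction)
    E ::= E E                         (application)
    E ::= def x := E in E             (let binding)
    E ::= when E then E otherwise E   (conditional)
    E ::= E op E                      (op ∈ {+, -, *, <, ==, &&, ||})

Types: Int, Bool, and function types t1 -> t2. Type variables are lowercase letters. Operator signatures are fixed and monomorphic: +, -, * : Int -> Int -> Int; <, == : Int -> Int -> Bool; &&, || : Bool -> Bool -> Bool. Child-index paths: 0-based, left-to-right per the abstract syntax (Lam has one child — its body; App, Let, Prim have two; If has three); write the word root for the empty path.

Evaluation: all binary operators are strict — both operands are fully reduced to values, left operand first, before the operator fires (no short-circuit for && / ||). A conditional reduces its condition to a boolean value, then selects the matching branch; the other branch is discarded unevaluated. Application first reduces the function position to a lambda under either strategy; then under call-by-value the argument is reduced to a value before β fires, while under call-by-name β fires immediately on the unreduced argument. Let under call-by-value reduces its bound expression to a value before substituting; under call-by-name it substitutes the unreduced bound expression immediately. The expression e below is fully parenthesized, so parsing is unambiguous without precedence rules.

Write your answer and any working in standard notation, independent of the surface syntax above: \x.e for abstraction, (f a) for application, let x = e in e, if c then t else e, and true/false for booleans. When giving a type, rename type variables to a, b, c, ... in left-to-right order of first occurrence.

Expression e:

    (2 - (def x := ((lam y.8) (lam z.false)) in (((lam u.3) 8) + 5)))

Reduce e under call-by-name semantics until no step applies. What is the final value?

Trace:
step 0: (2 - (let x = ((\y.8) (\z.false)) in (((\u.3) 8) + 5)))
step 1: [let@1] (2 - (((\u.3) 8) + 5))
step 2: [beta@1.0] (2 - (3 + 5))
step 3: [delta@1] (2 - 8)
step 4: [delta@root] -6

Answer: -6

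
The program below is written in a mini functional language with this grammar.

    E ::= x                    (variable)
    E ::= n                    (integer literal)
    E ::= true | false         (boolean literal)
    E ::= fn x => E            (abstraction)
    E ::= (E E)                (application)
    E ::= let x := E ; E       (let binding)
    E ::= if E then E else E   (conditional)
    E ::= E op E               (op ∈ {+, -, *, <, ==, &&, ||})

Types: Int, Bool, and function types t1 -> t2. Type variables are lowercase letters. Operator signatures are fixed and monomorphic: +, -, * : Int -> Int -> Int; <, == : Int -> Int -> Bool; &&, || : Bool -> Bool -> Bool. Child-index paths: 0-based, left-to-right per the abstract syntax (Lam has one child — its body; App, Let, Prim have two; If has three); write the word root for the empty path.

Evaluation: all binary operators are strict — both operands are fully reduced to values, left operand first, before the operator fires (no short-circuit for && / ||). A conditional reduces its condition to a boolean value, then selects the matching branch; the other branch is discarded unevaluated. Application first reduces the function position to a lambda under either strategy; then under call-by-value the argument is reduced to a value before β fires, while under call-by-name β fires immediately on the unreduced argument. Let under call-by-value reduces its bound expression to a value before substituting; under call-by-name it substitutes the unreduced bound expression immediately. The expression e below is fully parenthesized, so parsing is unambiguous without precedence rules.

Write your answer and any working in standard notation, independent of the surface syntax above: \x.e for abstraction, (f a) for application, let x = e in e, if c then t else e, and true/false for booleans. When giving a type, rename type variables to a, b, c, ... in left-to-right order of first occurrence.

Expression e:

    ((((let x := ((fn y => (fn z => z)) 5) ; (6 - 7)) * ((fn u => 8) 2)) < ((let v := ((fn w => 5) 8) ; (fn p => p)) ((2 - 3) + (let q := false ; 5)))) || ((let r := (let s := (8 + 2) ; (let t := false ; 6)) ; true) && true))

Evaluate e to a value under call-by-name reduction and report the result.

Answer: true

Derivation:
step 0: ((((let x = ((\y.(\z.z)) 5) in (6 - 7)) * ((\u.8) 2)) < ((let v = ((\w.5) 8) in (\p.p)) ((2 - 3) + (let q = false in 5)))) || ((let r = (let s = (8 + 2) in (let t = false in 6)) in true) && true))
step 1: [let@0.0.0] ((((6 - 7) * ((\u.8) 2)) < ((let v = ((\w.5) 8) in (\p.p)) ((2 - 3) + (let q = false in 5)))) || ((let r = (let s = (8 + 2) in (let t = false in 6)) in true) && true))
step 2: [delta@0.0.0] (((-1 * ((\u.8) 2)) < ((let v = ((\w.5) 8) in (\p.p)) ((2 - 3) + (let q = false in 5)))) || ((let r = (let s = (8 + 2) in (let t = false in 6)) in true) && true))
step 3: [beta@0.0.1] (((-1 * 8) < ((let v = ((\w.5) 8) in (\p.p)) ((2 - 3) + (let q = false in 5)))) || ((let r = (let s = (8 + 2) in (let t = false in 6)) in true) && true))
step 4: [delta@0.0] ((-8 < ((let v = ((\w.5) 8) in (\p.p)) ((2 - 3) + (let q = false in 5)))) || ((let r = (let s = (8 + 2) in (let t = false in 6)) in true) && true))
step 5: [let@0.1.0] ((-8 < ((\p.p) ((2 - 3) + (let q = false in 5)))) || ((let r = (let s = (8 + 2) in (let t = false in 6)) in true) && true))
step 6: [beta@0.1] ((-8 < ((2 - 3) + (let q = false in 5))) || ((let r = (let s = (8 + 2) in (let t = false in 6)) in true) && true))
step 7: [delta@0.1.0] ((-8 < (-1 + (let q = false in 5))) || ((let r = (let s = (8 + 2) in (let t = false in 6)) in true) && true))
step 8: [let@0.1.1] ((-8 < (-1 + 5)) || ((let r = (let s = (8 + 2) in (let t = false in 6)) in true) && true))
step 9: [delta@0.1] ((-8 < 4) || ((let r = (let s = (8 + 2) in (let t = false in 6)) in true) && true))
step 10: [delta@0] (true || ((let r = (let s = (8 + 2) in (let t = false in 6)) in true) && true))
step 11: [let@1.0] (true || (true && true))
step 12: [delta@1] (true || true)
step 13: [delta@root] true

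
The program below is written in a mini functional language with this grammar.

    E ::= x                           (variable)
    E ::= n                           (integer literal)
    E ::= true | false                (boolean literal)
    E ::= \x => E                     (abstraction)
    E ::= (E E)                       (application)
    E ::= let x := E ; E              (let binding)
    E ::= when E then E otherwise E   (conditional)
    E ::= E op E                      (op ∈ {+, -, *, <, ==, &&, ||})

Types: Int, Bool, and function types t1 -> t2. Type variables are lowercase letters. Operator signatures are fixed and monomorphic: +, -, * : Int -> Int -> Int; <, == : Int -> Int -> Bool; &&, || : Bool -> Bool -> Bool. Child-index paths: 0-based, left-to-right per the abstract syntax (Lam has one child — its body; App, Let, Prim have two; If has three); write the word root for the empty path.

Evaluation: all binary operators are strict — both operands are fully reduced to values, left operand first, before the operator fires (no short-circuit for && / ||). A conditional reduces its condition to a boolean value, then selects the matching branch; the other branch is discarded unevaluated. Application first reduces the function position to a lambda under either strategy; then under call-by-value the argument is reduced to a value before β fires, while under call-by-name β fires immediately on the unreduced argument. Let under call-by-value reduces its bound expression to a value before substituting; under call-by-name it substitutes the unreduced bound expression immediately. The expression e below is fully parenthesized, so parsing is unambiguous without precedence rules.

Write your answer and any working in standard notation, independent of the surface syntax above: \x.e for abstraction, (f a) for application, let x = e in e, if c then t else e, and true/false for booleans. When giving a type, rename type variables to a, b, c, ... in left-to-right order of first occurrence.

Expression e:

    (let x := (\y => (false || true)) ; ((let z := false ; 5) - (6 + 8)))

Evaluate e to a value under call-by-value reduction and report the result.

Working:
step 0: (let x = (\y.(false || true)) in ((let z = false in 5) - (6 + 8)))
step 1: [let@root] ((let z = false in 5) - (6 + 8))
step 2: [let@0] (5 - (6 + 8))
step 3: [delta@1] (5 - 14)
step 4: [delta@root] -9

Answer: -9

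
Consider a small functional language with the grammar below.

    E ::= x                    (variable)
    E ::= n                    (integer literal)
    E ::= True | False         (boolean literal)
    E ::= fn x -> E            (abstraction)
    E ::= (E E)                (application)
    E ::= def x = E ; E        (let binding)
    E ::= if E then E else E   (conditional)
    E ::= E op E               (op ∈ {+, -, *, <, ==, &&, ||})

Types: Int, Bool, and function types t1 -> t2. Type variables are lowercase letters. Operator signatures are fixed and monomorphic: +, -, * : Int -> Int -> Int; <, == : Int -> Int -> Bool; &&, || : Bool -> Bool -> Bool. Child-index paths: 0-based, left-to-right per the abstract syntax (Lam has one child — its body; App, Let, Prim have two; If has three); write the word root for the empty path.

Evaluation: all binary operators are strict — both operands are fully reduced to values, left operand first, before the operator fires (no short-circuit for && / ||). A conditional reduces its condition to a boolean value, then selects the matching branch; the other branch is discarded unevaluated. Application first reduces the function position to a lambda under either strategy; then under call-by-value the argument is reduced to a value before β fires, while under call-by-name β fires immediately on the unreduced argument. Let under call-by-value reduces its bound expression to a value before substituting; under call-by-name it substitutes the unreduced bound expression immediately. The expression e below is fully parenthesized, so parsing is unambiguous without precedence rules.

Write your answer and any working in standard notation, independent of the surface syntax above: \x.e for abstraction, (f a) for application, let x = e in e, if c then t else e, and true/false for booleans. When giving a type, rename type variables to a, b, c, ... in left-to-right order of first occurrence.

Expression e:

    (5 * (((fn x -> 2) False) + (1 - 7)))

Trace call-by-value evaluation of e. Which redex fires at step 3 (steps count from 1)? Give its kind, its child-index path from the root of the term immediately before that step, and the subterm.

Derivation:
step 0: (5 * (((\x.2) false) + (1 - 7)))
step 1: [beta@1.0] (5 * (2 + (1 - 7)))
step 2: [delta@1.1] (5 * (2 + -6))
step 3: [delta@1] (5 * -4)

Answer: delta at 1 : (2 + -6)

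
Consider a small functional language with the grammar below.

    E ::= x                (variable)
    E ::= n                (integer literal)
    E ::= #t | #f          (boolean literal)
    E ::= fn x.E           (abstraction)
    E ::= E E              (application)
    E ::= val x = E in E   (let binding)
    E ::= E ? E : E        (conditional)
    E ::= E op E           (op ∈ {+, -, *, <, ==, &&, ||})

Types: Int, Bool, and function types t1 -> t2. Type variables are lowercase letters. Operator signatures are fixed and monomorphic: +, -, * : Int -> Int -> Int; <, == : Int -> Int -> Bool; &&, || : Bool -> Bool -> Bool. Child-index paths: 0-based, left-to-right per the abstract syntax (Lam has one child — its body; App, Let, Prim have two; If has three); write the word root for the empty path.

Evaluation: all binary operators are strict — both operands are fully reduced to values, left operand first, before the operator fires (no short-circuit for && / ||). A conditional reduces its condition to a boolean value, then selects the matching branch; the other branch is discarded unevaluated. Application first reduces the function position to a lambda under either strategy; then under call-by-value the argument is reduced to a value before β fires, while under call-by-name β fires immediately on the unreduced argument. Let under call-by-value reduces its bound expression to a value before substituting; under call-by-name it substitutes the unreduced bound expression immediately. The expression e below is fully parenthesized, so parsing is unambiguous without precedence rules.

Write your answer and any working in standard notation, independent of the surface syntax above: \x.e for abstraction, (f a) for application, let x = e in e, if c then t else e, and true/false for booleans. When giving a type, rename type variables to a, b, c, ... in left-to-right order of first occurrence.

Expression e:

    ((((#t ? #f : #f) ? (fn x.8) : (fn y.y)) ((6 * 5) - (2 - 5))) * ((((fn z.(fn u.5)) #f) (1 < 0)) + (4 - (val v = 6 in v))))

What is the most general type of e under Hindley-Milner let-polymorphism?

Answer: Int

Trace:
  unify Bool ~ Bool
  unify Bool ~ Bool
  unify Bool ~ Bool
\x._ : a -> Int
y : b
\y._ : b -> b
  unify a -> Int ~ b -> b
  unify a ~ b
  unify Int ~ b
  unify Int ~ Int
  unify Int ~ Int
  unify Int ~ Int
  unify Int ~ Int
  unify Int ~ Int
  unify Int ~ Int
  unify Int -> Int ~ Int -> c
  unify Int ~ Int
  unify Int ~ c
_ _ : Int
  unify Int ~ Int
\u._ : e -> Int
\z._ : d -> e -> Int
  unify d -> e -> Int ~ Bool -> f
  unify d ~ Bool
  unify e -> Int ~ f
_ _ : e -> Int
  unify Int ~ Int
  unify Int ~ Int
  unify e -> Int ~ Bool -> g
  unify e ~ Bool
  unify Int ~ g
_ _ : Int
  unify Int ~ Int
  unify Int ~ Int
let v : Int
v : Int
  unify Int ~ Int
  unify Int ~ Int
  unify Int ~ Int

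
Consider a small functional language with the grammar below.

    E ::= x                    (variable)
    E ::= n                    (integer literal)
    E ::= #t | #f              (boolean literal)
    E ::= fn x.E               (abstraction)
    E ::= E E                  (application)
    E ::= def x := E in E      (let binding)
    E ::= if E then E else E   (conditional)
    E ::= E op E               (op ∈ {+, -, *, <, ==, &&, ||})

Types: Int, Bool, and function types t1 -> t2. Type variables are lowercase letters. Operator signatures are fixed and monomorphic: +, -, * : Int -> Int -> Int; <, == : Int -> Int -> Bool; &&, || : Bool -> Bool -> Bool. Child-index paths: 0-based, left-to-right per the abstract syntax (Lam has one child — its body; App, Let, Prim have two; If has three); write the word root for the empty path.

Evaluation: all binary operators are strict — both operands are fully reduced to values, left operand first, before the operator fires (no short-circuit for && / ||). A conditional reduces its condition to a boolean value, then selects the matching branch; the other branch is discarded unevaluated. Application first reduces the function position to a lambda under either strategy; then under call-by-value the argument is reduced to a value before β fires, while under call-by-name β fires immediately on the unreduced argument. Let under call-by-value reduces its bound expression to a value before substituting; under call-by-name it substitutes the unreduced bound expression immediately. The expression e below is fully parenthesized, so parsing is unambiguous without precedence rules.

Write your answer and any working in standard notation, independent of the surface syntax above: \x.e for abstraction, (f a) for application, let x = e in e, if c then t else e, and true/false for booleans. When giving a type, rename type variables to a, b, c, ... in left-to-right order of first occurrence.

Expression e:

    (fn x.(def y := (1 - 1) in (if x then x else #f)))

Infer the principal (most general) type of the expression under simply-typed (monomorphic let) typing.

Answer: Bool -> Bool

Derivation:
  unify Int ~ Int
  unify Int ~ Int
let y : Int
x : a
  unify a ~ Bool
x : Bool
  unify Bool ~ Bool
\x._ : Bool -> Bool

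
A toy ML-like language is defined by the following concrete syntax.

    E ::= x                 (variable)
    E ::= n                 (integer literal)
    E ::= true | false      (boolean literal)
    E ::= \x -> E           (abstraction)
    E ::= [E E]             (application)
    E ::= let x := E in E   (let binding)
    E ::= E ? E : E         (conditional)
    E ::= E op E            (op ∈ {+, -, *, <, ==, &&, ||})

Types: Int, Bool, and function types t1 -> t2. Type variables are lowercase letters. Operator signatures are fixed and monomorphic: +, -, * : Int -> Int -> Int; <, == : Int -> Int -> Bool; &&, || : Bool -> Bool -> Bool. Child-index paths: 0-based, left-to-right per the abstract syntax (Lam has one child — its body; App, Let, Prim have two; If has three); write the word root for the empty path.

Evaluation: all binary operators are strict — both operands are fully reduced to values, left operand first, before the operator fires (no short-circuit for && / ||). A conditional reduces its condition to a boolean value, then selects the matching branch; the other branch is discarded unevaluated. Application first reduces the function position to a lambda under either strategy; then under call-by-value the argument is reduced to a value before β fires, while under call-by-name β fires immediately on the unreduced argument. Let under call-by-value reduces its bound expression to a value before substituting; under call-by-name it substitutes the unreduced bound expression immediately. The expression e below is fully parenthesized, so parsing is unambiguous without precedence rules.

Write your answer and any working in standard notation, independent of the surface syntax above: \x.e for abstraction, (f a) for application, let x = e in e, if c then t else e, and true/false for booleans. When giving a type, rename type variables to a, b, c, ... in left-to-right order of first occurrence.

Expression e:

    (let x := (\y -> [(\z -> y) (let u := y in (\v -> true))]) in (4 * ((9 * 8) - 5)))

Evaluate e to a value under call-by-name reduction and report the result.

Answer: 268

Trace:
step 0: (let x = (\y.((\z.y) (let u = y in (\v.true)))) in (4 * ((9 * 8) - 5)))
step 1: [let@root] (4 * ((9 * 8) - 5))
step 2: [delta@1.0] (4 * (72 - 5))
step 3: [delta@1] (4 * 67)
step 4: [delta@root] 268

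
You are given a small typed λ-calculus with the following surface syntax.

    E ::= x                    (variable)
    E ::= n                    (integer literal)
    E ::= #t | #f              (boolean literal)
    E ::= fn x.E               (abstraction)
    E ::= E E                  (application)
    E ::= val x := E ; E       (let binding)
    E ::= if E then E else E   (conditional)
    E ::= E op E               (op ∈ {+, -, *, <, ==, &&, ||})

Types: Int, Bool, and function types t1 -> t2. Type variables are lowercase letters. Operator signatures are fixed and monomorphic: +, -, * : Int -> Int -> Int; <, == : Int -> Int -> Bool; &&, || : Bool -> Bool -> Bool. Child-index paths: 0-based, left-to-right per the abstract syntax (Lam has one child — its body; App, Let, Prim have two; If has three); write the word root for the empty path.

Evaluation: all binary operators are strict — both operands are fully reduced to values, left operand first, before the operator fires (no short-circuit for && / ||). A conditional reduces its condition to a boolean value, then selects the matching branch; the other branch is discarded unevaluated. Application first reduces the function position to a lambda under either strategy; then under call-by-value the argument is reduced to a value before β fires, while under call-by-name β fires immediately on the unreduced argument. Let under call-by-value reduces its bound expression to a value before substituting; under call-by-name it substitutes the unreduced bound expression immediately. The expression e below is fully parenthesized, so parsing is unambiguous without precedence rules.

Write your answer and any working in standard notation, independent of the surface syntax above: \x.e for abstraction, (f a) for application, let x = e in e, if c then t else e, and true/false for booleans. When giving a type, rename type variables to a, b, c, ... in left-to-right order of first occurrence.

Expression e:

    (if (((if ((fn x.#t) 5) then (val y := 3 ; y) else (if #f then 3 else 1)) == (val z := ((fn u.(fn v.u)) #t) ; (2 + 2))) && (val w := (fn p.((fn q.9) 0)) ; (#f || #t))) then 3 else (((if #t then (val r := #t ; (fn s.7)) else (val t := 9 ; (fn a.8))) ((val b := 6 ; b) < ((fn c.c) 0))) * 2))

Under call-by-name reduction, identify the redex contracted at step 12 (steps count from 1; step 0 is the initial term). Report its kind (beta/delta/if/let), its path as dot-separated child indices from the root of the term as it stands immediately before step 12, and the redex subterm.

Answer: let at 0.0 : (let r = true in (\s.7))

Working:
step 0: (if (((if ((\x.true) 5) then (let y = 3 in y) else (if false then 3 else 1)) == (let z = ((\u.(\v.u)) true) in (2 + 2))) && (let w = (\p.((\q.9) 0)) in (false || true))) then 3 else (((if true then (let r = true in (\s.7)) else (let t = 9 in (\a.8))) ((let b = 6 in b) < ((\c.c) 0))) * 2))
step 1: [beta@0.0.0.0] (if (((if true then (let y = 3 in y) else (if false then 3 else 1)) == (let z = ((\u.(\v.u)) true) in (2 + 2))) && (let w = (\p.((\q.9) 0)) in (false || true))) then 3 else (((if true then (let r = true in (\s.7)) else (let t = 9 in (\a.8))) ((let b = 6 in b) < ((\c.c) 0))) * 2))
step 2: [if@0.0.0] (if (((let y = 3 in y) == (let z = ((\u.(\v.u)) true) in (2 + 2))) && (let w = (\p.((\q.9) 0)) in (false || true))) then 3 else (((if true then (let r = true in (\s.7)) else (let t = 9 in (\a.8))) ((let b = 6 in b) < ((\c.c) 0))) * 2))
step 3: [let@0.0.0] (if ((3 == (let z = ((\u.(\v.u)) true) in (2 + 2))) && (let w = (\p.((\q.9) 0)) in (false || true))) then 3 else (((if true then (let r = true in (\s.7)) else (let t = 9 in (\a.8))) ((let b = 6 in b) < ((\c.c) 0))) * 2))
step 4: [let@0.0.1] (if ((3 == (2 + 2)) && (let w = (\p.((\q.9) 0)) in (false || true))) then 3 else (((if true then (let r = true in (\s.7)) else (let t = 9 in (\a.8))) ((let b = 6 in b) < ((\c.c) 0))) * 2))
step 5: [delta@0.0.1] (if ((3 == 4) && (let w = (\p.((\q.9) 0)) in (false || true))) then 3 else (((if true then (let r = true in (\s.7)) else (let t = 9 in (\a.8))) ((let b = 6 in b) < ((\c.c) 0))) * 2))
step 6: [delta@0.0] (if (false && (let w = (\p.((\q.9) 0)) in (false || true))) then 3 else (((if true then (let r = true in (\s.7)) else (let t = 9 in (\a.8))) ((let b = 6 in b) < ((\c.c) 0))) * 2))
step 7: [let@0.1] (if (false && (false || true)) then 3 else (((if true then (let r = true in (\s.7)) else (let t = 9 in (\a.8))) ((let b = 6 in b) < ((\c.c) 0))) * 2))
step 8: [delta@0.1] (if (false && true) then 3 else (((if true then (let r = true in (\s.7)) else (let t = 9 in (\a.8))) ((let b = 6 in b) < ((\c.c) 0))) * 2))
step 9: [delta@0] (if false then 3 else (((if true then (let r = true in (\s.7)) else (let t = 9 in (\a.8))) ((let b = 6 in b) < ((\c.c) 0))) * 2))
step 10: [if@root] (((if true then (let r = true in (\s.7)) else (let t = 9 in (\a.8))) ((let b = 6 in b) < ((\c.c) 0))) * 2)
step 11: [if@0.0] (((let r = true in (\s.7)) ((let b = 6 in b) < ((\c.c) 0))) * 2)
step 12: [let@0.0] (((\s.7) ((let b = 6 in b) < ((\c.c) 0))) * 2)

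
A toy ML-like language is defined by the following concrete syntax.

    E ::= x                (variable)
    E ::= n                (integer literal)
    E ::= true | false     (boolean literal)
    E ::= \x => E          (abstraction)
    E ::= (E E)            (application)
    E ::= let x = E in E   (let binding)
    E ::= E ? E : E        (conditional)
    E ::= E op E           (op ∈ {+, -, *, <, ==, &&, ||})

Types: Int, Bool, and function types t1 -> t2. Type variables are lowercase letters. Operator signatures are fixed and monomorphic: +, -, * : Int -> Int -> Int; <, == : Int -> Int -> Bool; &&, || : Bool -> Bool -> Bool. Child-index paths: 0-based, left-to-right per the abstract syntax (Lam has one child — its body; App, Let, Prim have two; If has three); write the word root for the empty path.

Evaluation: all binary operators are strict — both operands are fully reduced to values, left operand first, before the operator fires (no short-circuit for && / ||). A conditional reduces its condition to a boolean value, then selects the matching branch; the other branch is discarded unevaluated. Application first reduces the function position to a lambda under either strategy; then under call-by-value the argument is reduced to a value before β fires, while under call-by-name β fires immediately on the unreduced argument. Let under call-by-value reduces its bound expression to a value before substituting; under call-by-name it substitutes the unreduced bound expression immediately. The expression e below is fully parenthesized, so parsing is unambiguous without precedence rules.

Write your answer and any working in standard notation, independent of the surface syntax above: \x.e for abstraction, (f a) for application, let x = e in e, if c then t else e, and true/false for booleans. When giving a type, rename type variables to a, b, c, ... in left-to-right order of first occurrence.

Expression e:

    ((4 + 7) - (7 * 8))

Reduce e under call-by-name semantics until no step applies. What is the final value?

Answer: -45

Trace:
step 0: ((4 + 7) - (7 * 8))
step 1: [delta@0] (11 - (7 * 8))
step 2: [delta@1] (11 - 56)
step 3: [delta@root] -45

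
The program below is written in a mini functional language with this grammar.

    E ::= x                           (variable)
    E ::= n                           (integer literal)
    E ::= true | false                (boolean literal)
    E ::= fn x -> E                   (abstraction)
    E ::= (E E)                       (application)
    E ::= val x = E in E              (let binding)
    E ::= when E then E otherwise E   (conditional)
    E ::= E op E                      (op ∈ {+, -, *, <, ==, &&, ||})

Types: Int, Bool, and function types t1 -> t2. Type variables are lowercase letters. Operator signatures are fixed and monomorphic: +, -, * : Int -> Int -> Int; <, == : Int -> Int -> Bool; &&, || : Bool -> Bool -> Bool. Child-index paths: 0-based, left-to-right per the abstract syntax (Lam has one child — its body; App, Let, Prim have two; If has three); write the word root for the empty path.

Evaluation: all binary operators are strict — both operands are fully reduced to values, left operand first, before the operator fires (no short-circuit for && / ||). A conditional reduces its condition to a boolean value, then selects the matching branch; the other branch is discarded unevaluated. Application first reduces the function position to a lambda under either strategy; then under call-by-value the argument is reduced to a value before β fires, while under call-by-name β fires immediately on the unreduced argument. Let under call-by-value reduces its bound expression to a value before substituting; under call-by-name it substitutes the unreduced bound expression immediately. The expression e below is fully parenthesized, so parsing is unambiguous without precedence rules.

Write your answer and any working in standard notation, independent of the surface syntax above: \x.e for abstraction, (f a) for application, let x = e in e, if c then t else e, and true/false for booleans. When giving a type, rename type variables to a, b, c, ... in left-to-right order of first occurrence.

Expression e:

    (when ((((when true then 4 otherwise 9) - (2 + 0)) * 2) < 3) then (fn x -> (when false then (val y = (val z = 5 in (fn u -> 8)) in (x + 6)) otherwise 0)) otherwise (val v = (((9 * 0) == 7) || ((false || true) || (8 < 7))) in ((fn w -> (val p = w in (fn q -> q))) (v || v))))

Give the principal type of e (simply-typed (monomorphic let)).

Answer: Int -> Int

Trace:
  unify Bool ~ Bool
  unify Int ~ Int
  unify Int ~ Int
  unify Int ~ Int
  unify Int ~ Int
  unify Int ~ Int
  unify Int ~ Int
  unify Int ~ Int
  unify Int ~ Int
  unify Int ~ Int
  unify Bool ~ Bool
  unify Bool ~ Bool
let z : Int
\u._ : b -> Int
let y : b -> Int
x : a
  unify a ~ Int
  unify Int ~ Int
  unify Int ~ Int
\x._ : Int -> Int
  unify Int ~ Int
  unify Int ~ Int
  unify Int ~ Int
  unify Int ~ Int
  unify Bool ~ Bool
  unify Bool ~ Bool
  unify Bool ~ Bool
  unify Bool ~ Bool
  unify Int ~ Int
  unify Int ~ Int
  unify Bool ~ Bool
  unify Bool ~ Bool
let v : Bool
w : c
let p : c
q : d
\q._ : d -> d
\w._ : c -> d -> d
v : Bool
  unify Bool ~ Bool
v : Bool
  unify Bool ~ Bool
  unify c -> d -> d ~ Bool -> e
  unify c ~ Bool
  unify d -> d ~ e
_ _ : d -> d
  unify Int -> Int ~ d -> d
  unify Int ~ d
  unify Int ~ Int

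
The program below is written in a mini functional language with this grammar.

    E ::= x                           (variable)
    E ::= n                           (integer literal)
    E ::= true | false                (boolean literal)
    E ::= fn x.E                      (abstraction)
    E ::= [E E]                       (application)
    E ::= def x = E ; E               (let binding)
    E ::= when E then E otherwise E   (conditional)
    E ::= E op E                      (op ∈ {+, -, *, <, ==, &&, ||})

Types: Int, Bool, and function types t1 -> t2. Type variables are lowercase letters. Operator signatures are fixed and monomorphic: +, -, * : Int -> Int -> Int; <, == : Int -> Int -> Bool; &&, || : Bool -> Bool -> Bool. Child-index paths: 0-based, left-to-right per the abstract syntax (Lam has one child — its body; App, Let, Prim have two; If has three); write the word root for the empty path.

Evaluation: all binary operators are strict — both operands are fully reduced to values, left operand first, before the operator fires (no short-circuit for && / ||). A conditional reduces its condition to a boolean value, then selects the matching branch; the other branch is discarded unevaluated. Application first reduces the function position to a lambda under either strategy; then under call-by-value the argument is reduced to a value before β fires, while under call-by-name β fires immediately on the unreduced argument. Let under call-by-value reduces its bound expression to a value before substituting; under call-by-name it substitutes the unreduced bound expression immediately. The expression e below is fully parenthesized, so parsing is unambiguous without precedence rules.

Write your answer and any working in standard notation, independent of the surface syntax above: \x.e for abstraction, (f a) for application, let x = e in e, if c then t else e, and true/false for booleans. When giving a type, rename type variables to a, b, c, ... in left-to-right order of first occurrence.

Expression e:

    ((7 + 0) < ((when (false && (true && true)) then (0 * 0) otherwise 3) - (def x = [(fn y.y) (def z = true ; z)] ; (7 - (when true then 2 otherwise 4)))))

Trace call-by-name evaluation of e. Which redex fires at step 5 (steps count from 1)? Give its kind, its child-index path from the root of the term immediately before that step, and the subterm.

Answer: let at 1.1 : (let x = ((\y.y) (let z = true in z)) in (7 - (if true then 2 else 4)))

Derivation:
step 0: ((7 + 0) < ((if (false && (true && true)) then (0 * 0) else 3) - (let x = ((\y.y) (let z = true in z)) in (7 - (if true then 2 else 4)))))
step 1: [delta@0] (7 < ((if (false && (true && true)) then (0 * 0) else 3) - (let x = ((\y.y) (let z = true in z)) in (7 - (if true then 2 else 4)))))
step 2: [delta@1.0.0.1] (7 < ((if (false && true) then (0 * 0) else 3) - (let x = ((\y.y) (let z = true in z)) in (7 - (if true then 2 else 4)))))
step 3: [delta@1.0.0] (7 < ((if false then (0 * 0) else 3) - (let x = ((\y.y) (let z = true in z)) in (7 - (if true then 2 else 4)))))
step 4: [if@1.0] (7 < (3 - (let x = ((\y.y) (let z = true in z)) in (7 - (if true then 2 else 4)))))
step 5: [let@1.1] (7 < (3 - (7 - (if true then 2 else 4))))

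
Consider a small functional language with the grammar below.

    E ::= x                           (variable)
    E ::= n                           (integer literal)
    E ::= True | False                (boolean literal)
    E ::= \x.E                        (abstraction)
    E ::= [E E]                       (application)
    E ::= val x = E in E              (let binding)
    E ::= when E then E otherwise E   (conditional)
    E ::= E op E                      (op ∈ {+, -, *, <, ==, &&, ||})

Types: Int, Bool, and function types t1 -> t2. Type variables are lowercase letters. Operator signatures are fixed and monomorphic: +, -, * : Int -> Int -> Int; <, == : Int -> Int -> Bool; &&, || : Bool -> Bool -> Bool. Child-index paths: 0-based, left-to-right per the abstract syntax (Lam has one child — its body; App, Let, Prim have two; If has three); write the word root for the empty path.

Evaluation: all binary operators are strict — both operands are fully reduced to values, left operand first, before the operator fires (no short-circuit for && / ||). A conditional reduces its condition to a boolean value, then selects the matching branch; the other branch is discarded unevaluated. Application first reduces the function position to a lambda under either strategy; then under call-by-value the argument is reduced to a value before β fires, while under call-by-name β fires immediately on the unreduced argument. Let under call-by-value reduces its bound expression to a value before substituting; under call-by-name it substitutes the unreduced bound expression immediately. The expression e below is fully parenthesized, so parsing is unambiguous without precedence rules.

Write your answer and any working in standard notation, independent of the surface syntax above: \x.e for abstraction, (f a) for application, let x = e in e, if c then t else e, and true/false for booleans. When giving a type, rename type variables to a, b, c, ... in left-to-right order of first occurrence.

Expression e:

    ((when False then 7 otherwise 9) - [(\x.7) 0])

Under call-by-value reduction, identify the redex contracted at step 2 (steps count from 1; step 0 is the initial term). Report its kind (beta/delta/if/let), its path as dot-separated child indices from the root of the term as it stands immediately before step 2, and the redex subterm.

Working:
step 0: ((if false then 7 else 9) - ((\x.7) 0))
step 1: [if@0] (9 - ((\x.7) 0))
step 2: [beta@1] (9 - 7)

Answer: beta at 1 : ((\x.7) 0)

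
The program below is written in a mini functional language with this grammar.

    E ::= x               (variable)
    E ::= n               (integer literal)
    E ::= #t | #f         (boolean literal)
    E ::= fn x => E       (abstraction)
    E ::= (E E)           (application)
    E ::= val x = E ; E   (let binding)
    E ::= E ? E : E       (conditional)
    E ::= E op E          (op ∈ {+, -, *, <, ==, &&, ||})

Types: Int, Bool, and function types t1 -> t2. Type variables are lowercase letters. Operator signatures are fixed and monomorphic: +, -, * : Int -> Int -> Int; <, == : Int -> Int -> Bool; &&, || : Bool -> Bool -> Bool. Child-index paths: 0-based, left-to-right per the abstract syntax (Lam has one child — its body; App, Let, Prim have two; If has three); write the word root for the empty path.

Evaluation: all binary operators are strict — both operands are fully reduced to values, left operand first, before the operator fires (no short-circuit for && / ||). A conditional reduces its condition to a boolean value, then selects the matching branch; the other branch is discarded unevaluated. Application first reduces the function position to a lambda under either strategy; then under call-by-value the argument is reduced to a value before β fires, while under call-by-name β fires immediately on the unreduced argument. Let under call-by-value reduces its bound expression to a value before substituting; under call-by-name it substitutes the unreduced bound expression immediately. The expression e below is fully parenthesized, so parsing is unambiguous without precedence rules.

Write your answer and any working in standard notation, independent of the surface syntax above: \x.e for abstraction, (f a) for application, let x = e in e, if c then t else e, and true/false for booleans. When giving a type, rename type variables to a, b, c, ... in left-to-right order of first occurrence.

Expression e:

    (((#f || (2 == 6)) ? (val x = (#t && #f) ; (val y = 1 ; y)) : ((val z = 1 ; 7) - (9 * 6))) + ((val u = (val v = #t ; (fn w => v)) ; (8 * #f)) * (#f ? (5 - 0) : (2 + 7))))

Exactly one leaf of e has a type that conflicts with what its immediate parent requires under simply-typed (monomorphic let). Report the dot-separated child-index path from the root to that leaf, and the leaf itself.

Working:
  unify Bool ~ Bool
  unify Int ~ Int
  unify Int ~ Int
  unify Bool ~ Bool
  unify Bool ~ Bool
  unify Bool ~ Bool
  unify Bool ~ Bool
let x : Bool
let y : Int
y : Int
let z : Int
  unify Int ~ Int
  unify Int ~ Int
  unify Int ~ Int
  unify Int ~ Int
  unify Int ~ Int
  unify Int ~ Int
let v : Bool
v : Bool
\w._ : a -> Bool
let u : a -> Bool
  unify Int ~ Int
  unify Bool ~ Int
  FAIL: mismatch Bool ~ Int

Answer: 1.0.1.1 : false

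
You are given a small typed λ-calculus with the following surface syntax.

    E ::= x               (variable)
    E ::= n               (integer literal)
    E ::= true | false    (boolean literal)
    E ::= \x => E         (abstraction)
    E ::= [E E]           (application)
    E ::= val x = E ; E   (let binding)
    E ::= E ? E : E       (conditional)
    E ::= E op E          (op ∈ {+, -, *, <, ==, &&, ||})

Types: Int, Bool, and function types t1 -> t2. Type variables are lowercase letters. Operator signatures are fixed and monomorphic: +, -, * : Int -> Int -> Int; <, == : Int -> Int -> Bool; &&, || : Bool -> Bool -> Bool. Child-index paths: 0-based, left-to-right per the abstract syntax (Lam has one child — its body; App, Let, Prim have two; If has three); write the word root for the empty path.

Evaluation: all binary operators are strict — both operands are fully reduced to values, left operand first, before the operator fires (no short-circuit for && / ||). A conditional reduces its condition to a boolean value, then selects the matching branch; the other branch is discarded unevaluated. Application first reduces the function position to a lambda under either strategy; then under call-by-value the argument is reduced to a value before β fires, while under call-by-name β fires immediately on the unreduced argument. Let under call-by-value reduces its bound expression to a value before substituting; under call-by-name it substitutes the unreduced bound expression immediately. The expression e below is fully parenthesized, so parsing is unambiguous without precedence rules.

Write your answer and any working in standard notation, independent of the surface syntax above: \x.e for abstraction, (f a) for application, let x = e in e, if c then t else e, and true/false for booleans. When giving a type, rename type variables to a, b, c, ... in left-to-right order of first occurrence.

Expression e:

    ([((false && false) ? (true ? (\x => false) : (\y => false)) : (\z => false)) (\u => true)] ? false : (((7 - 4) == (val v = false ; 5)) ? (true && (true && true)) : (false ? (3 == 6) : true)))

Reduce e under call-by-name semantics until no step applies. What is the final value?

Answer: true

Working:
step 0: (if ((if (false && false) then (if true then (\x.false) else (\y.false)) else (\z.false)) (\u.true)) then false else (if ((7 - 4) == (let v = false in 5)) then (true && (true && true)) else (if false then (3 == 6) else true)))
step 1: [delta@0.0.0] (if ((if false then (if true then (\x.false) else (\y.false)) else (\z.false)) (\u.true)) then false else (if ((7 - 4) == (let v = false in 5)) then (true && (true && true)) else (if false then (3 == 6) else true)))
step 2: [if@0.0] (if ((\z.false) (\u.true)) then false else (if ((7 - 4) == (let v = false in 5)) then (true && (true && true)) else (if false then (3 == 6) else true)))
step 3: [beta@0] (if false then false else (if ((7 - 4) == (let v = false in 5)) then (true && (true && true)) else (if false then (3 == 6) else true)))
step 4: [if@root] (if ((7 - 4) == (let v = false in 5)) then (true && (true && true)) else (if false then (3 == 6) else true))
step 5: [delta@0.0] (if (3 == (let v = false in 5)) then (true && (true && true)) else (if false then (3 == 6) else true))
step 6: [let@0.1] (if (3 == 5) then (true && (true && true)) else (if false then (3 == 6) else true))
step 7: [delta@0] (if false then (true && (true && true)) else (if false then (3 == 6) else true))
step 8: [if@root] (if false then (3 == 6) else true)
step 9: [if@root] true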